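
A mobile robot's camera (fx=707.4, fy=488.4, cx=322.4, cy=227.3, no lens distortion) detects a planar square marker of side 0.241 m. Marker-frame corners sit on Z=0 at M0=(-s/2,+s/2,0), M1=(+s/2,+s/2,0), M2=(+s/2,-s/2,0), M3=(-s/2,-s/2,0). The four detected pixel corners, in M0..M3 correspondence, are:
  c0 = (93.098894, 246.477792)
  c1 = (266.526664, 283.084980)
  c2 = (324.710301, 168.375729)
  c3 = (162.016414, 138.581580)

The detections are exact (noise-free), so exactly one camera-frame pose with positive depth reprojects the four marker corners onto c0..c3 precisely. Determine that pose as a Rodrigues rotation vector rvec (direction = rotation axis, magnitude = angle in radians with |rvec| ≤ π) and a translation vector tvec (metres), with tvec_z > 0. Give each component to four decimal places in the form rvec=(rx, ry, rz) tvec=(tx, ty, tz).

rvec=(-0.3324, 0.1032, 0.2975) tvec=(-0.1481, -0.0399, 0.9426)

Intrinsics K: fx=707.4, fy=488.4, cx=322.4, cy=227.3
Marker side s = 0.241 m; corners in marker frame (Z=0):
  M0 = (-0.1205, +0.1205, 0)
  M1 = (+0.1205, +0.1205, 0)
  M2 = (+0.1205, -0.1205, 0)
  M3 = (-0.1205, -0.1205, 0)
Detected image corners:
  c0 = (93.098894, 246.477792) px
  c1 = (266.526664, 283.084980) px
  c2 = (324.710301, 168.375729) px
  c3 = (162.016414, 138.581580) px
Planar DLT: solve 8×8 A·h = b for H (H[2,2]=1):
  H  [+663.21417 -332.76966 +211.23859]
  H  [+104.33291 +393.71439 +206.63971]
  H  [-0.15721 -0.32446 +1.00000]
B = K⁻¹H; ‖b₁‖=1.060855, ‖b₂‖=1.060855; λ = 2/(‖b₁‖+‖b₂‖) = 0.942636, sign → tz>0 ⇒ λ=+0.942636
r₁ = λ·B[:,0] = (+0.95129,+0.27033,-0.14819); r₂ = λ·B[:,1] = (-0.30404,+0.90223,-0.30585)
r₃ = r₁×r₂ = (+0.05102,+0.33601,+0.94048); SVD([r₁ r₂ r₃]) → R = UVᵀ:
  R  [+0.95129 -0.30404 +0.05102]
  R  [+0.27033 +0.90223 +0.33601]
  R  [-0.14819 -0.30585 +0.94048]
t = (-0.14813, -0.03988, +0.94264) m
tr R = 2.794000; θ = arccos((tr R − 1)/2) = 0.457861 rad = 26.234°
axis k = ((R−Rᵀ)₃₂, (R−Rᵀ)₁₃, (R−Rᵀ)₂₁) / (2 sinθ) = (-0.726033, +0.225331, +0.649694)
rvec = θ·k = (-0.332423, +0.103170, +0.297470)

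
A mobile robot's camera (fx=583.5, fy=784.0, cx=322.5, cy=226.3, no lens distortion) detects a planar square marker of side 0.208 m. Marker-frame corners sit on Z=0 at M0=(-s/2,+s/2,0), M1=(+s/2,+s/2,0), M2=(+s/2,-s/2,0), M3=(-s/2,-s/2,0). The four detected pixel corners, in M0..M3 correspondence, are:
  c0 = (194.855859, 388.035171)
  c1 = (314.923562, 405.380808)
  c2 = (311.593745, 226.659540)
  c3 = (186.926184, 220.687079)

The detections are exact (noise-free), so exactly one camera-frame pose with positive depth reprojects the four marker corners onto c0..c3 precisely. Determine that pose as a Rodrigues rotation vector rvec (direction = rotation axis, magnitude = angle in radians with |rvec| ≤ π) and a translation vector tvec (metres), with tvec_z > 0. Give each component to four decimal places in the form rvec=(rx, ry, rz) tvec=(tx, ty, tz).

rvec=(0.1811, 0.3066, 0.0063) tvec=(-0.1130, 0.0992, 0.9102)

Intrinsics K: fx=583.5, fy=784.0, cx=322.5, cy=226.3
Marker side s = 0.208 m; corners in marker frame (Z=0):
  M0 = (-0.1040, +0.1040, 0)
  M1 = (+0.1040, +0.1040, 0)
  M2 = (+0.1040, -0.1040, 0)
  M3 = (-0.1040, -0.1040, 0)
Detected image corners:
  c0 = (194.855859, 388.035171) px
  c1 = (314.923562, 405.380808) px
  c2 = (311.593745, 226.659540) px
  c3 = (186.926184, 220.687079) px
Planar DLT: solve 8×8 A·h = b for H (H[2,2]=1):
  H  [+505.09858 +76.81823 +250.03746]
  H  [-45.50358 +891.71815 +311.75346]
  H  [-0.32920 +0.19587 +1.00000]
B = K⁻¹H; ‖b₁‖=1.098711, ‖b₂‖=1.098711; λ = 2/(‖b₁‖+‖b₂‖) = 0.910157, sign → tz>0 ⇒ λ=+0.910157
r₁ = λ·B[:,0] = (+0.95346,+0.03366,-0.29962); r₂ = λ·B[:,1] = (+0.02129,+0.98375,+0.17827)
r₃ = r₁×r₂ = (+0.30075,-0.17636,+0.93726); SVD([r₁ r₂ r₃]) → R = UVᵀ:
  R  [+0.95346 +0.02129 +0.30075]
  R  [+0.03366 +0.98375 -0.17636]
  R  [-0.29962 +0.17827 +0.93726]
t = (-0.11303, +0.09920, +0.91016) m
tr R = 2.874471; θ = arccos((tr R − 1)/2) = 0.356181 rad = 20.408°
axis k = ((R−Rᵀ)₃₂, (R−Rᵀ)₁₃, (R−Rᵀ)₂₁) / (2 sinθ) = (+0.508501, +0.860879, +0.017732)
rvec = θ·k = (+0.181119, +0.306629, +0.006316)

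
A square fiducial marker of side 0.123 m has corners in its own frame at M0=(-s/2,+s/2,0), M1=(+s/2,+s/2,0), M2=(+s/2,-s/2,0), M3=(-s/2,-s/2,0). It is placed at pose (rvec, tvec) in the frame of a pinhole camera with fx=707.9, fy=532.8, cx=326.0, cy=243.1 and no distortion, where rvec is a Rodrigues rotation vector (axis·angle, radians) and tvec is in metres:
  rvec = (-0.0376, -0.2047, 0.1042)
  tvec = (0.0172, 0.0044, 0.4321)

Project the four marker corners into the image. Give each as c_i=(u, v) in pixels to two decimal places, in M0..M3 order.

Intrinsics K: fx=707.9, fy=532.8, cx=326.0, cy=243.1
Marker side s = 0.123 m; corners in marker frame (Z=0):
  M0 = (-0.0615, +0.0615, 0)
  M1 = (+0.0615, +0.0615, 0)
  M2 = (+0.0615, -0.0615, 0)
  M3 = (-0.0615, -0.0615, 0)
rvec = (-0.0376, -0.2047, 0.1042), |rvec| = θ = 0.23275 rad = 13.336°
Rodrigues: sinθ=0.23066, 1−cosθ=0.02696; R = I + sinθ·[k]× + (1−cosθ)·[k]×²:
    [+0.97374 -0.09943 -0.20481]
    [+0.10709 +0.99389 +0.02664]
    [+0.20091 -0.04788 +0.97844]
t = (0.0172, 0.0044, 0.4321) m
M0: Pc = R·M0+t = (-0.04880, +0.05894, +0.41680); u = 707.9·(-0.04880)/0.41680 + 326.0 = 243.1173, v = 532.8·(+0.05894)/0.41680 + 243.1 = 318.4413
M1: Pc = R·M1+t = (+0.07097, +0.07211, +0.44151); u = 707.9·(+0.07097)/0.44151 + 326.0 = 439.7902, v = 532.8·(+0.07211)/0.44151 + 243.1 = 330.1204
M2: Pc = R·M2+t = (+0.08320, -0.05014, +0.44740); u = 707.9·(+0.08320)/0.44740 + 326.0 = 457.6433, v = 532.8·(-0.05014)/0.44740 + 243.1 = 183.3915
M3: Pc = R·M3+t = (-0.03657, -0.06331, +0.42269); u = 707.9·(-0.03657)/0.42269 + 326.0 = 264.7543, v = 532.8·(-0.06331)/0.42269 + 243.1 = 163.2969

c0=(243.12, 318.44) c1=(439.79, 330.12) c2=(457.64, 183.39) c3=(264.75, 163.30)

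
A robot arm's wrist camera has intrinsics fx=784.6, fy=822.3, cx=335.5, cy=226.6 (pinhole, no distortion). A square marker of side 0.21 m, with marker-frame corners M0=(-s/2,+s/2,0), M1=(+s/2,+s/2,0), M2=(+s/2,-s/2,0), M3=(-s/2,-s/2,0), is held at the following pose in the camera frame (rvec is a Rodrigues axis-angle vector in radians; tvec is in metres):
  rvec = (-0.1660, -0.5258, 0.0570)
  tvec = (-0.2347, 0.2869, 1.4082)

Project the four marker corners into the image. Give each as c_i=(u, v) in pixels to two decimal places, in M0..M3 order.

c0=(144.01, 460.21) c1=(256.48, 454.96) c2=(259.71, 334.31) c3=(150.43, 330.31)

Intrinsics K: fx=784.6, fy=822.3, cx=335.5, cy=226.6
Marker side s = 0.21 m; corners in marker frame (Z=0):
  M0 = (-0.1050, +0.1050, 0)
  M1 = (+0.1050, +0.1050, 0)
  M2 = (+0.1050, -0.1050, 0)
  M3 = (-0.1050, -0.1050, 0)
rvec = (-0.1660, -0.5258, 0.0570), |rvec| = θ = 0.55432 rad = 31.760°
Rodrigues: sinθ=0.52637, 1−cosθ=0.14974; R = I + sinθ·[k]× + (1−cosθ)·[k]×²:
    [+0.86369 -0.01159 -0.50389]
    [+0.09666 +0.98499 +0.14302]
    [+0.49467 -0.17223 +0.85184]
t = (-0.2347, 0.2869, 1.4082) m
M0: Pc = R·M0+t = (-0.32660, +0.38017, +1.33817); u = 784.6·(-0.32660)/1.33817 + 335.5 = 144.0051, v = 822.3·(+0.38017)/1.33817 + 226.6 = 460.2147
M1: Pc = R·M1+t = (-0.14523, +0.40047, +1.44206); u = 784.6·(-0.14523)/1.44206 + 335.5 = 256.4828, v = 822.3·(+0.40047)/1.44206 + 226.6 = 454.9608
M2: Pc = R·M2+t = (-0.14280, +0.19363, +1.47823); u = 784.6·(-0.14280)/1.47823 + 335.5 = 259.7080, v = 822.3·(+0.19363)/1.47823 + 226.6 = 334.3091
M3: Pc = R·M3+t = (-0.32417, +0.17333, +1.37434); u = 784.6·(-0.32417)/1.37434 + 335.5 = 150.4343, v = 822.3·(+0.17333)/1.37434 + 226.6 = 330.3053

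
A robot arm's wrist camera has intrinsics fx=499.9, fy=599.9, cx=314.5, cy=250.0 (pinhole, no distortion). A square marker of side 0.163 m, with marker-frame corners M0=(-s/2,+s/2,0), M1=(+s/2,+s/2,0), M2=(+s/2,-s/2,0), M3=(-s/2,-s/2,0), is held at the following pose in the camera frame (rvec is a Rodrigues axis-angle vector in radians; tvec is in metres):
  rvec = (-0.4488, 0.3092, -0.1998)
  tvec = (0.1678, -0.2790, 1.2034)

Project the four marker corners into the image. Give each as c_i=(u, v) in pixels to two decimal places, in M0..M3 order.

Intrinsics K: fx=499.9, fy=599.9, cx=314.5, cy=250.0
Marker side s = 0.163 m; corners in marker frame (Z=0):
  M0 = (-0.0815, +0.0815, 0)
  M1 = (+0.0815, +0.0815, 0)
  M2 = (+0.0815, -0.0815, 0)
  M3 = (-0.0815, -0.0815, 0)
rvec = (-0.4488, 0.3092, -0.1998), |rvec| = θ = 0.58047 rad = 33.259°
Rodrigues: sinθ=0.54842, 1−cosθ=0.16380; R = I + sinθ·[k]× + (1−cosθ)·[k]×²:
    [+0.93412 +0.12131 +0.33572]
    [-0.25623 +0.88268 +0.39399]
    [-0.24854 -0.45405 +0.85561]
t = (0.1678, -0.2790, 1.2034) m
M0: Pc = R·M0+t = (+0.10156, -0.18618, +1.18665); u = 499.9·(+0.10156)/1.18665 + 314.5 = 357.2825, v = 599.9·(-0.18618)/1.18665 + 250.0 = 155.8788
M1: Pc = R·M1+t = (+0.25382, -0.22794, +1.14614); u = 499.9·(+0.25382)/1.14614 + 314.5 = 425.2050, v = 599.9·(-0.22794)/1.14614 + 250.0 = 130.6920
M2: Pc = R·M2+t = (+0.23404, -0.37182, +1.22015); u = 499.9·(+0.23404)/1.22015 + 314.5 = 410.3888, v = 599.9·(-0.37182)/1.22015 + 250.0 = 67.1902
M3: Pc = R·M3+t = (+0.08178, -0.33006, +1.26066); u = 499.9·(+0.08178)/1.26066 + 314.5 = 346.9299, v = 599.9·(-0.33006)/1.26066 + 250.0 = 92.9390

c0=(357.28, 155.88) c1=(425.20, 130.69) c2=(410.39, 67.19) c3=(346.93, 92.94)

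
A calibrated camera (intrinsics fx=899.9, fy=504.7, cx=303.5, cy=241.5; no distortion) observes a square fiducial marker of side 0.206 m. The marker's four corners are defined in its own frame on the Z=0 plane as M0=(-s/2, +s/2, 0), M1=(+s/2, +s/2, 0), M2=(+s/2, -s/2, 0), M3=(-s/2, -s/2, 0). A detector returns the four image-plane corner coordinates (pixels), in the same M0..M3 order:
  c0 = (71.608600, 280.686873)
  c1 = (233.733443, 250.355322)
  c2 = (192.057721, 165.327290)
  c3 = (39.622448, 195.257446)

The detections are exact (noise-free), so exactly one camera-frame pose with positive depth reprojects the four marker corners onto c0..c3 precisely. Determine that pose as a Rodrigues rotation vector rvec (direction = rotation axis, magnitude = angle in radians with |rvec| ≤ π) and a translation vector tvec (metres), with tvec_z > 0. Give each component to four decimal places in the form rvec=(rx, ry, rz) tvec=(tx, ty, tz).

rvec=(-0.2982, 0.1331, -0.3052) tvec=(-0.2077, -0.0428, 1.0968)

Intrinsics K: fx=899.9, fy=504.7, cx=303.5, cy=241.5
Marker side s = 0.206 m; corners in marker frame (Z=0):
  M0 = (-0.1030, +0.1030, 0)
  M1 = (+0.1030, +0.1030, 0)
  M2 = (+0.1030, -0.1030, 0)
  M3 = (-0.1030, -0.1030, 0)
Detected image corners:
  c0 = (71.608600, 280.686873) px
  c1 = (233.733443, 250.355322) px
  c2 = (192.057721, 165.327290) px
  c3 = (39.622448, 195.257446) px
Planar DLT: solve 8×8 A·h = b for H (H[2,2]=1):
  H  [+752.53984 +140.86065 +133.10240]
  H  [-163.29708 +351.07086 +221.79147]
  H  [-0.07653 -0.28114 +1.00000]
B = K⁻¹H; ‖b₁‖=0.911774, ‖b₂‖=0.911774; λ = 2/(‖b₁‖+‖b₂‖) = 1.096762, sign → tz>0 ⇒ λ=+1.096762
r₁ = λ·B[:,0] = (+0.94547,-0.31470,-0.08394); r₂ = λ·B[:,1] = (+0.27567,+0.91046,-0.30835)
r₃ = r₁×r₂ = (+0.17345,+0.26840,+0.94756); SVD([r₁ r₂ r₃]) → R = UVᵀ:
  R  [+0.94547 +0.27567 +0.17345]
  R  [-0.31470 +0.91046 +0.26840]
  R  [-0.08394 -0.30835 +0.94756]
t = (-0.20767, -0.04283, +1.09676) m
tr R = 2.803493; θ = arccos((tr R − 1)/2) = 0.447003 rad = 25.611°
axis k = ((R−Rᵀ)₃₂, (R−Rᵀ)₁₃, (R−Rᵀ)₂₁) / (2 sinθ) = (-0.667116, +0.297722, -0.682875)
rvec = θ·k = (-0.298203, +0.133083, -0.305247)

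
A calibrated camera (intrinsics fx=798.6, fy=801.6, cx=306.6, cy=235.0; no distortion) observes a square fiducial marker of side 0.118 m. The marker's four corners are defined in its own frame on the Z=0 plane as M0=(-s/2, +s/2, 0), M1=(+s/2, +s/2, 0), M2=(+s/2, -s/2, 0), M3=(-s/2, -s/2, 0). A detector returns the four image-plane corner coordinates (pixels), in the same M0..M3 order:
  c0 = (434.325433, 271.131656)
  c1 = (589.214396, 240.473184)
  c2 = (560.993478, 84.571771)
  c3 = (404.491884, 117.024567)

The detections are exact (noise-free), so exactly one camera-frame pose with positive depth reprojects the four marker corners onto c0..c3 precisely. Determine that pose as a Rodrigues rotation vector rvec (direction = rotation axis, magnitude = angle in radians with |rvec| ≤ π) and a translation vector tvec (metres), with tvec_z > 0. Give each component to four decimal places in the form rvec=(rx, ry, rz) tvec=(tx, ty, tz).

rvec=(0.0657, 0.0401, -0.1995) tvec=(0.1429, -0.0420, 0.5995)

Intrinsics K: fx=798.6, fy=801.6, cx=306.6, cy=235.0
Marker side s = 0.118 m; corners in marker frame (Z=0):
  M0 = (-0.0590, +0.0590, 0)
  M1 = (+0.0590, +0.0590, 0)
  M2 = (+0.0590, -0.0590, 0)
  M3 = (-0.0590, -0.0590, 0)
Detected image corners:
  c0 = (434.325433, 271.131656) px
  c1 = (589.214396, 240.473184) px
  c2 = (560.993478, 84.571771) px
  c3 = (404.491884, 117.024567) px
Planar DLT: solve 8×8 A·h = b for H (H[2,2]=1):
  H  [+1280.97332 +296.83806 +496.98877]
  H  [-281.15707 +1331.78074 +178.83952]
  H  [-0.07730 +0.10219 +1.00000]
B = K⁻¹H; ‖b₁‖=1.668110, ‖b₂‖=1.668110; λ = 2/(‖b₁‖+‖b₂‖) = 0.599481, sign → tz>0 ⇒ λ=+0.599481
r₁ = λ·B[:,0] = (+0.97937,-0.19668,-0.04634); r₂ = λ·B[:,1] = (+0.19931,+0.97802,+0.06126)
r₃ = r₁×r₂ = (+0.03327,-0.06923,+0.99705); SVD([r₁ r₂ r₃]) → R = UVᵀ:
  R  [+0.97937 +0.19931 +0.03327]
  R  [-0.19668 +0.97802 -0.06923]
  R  [-0.04634 +0.06126 +0.99705]
t = (+0.14292, -0.04200, +0.59948) m
tr R = 2.954438; θ = arccos((tr R − 1)/2) = 0.213859 rad = 12.253°
axis k = ((R−Rᵀ)₃₂, (R−Rᵀ)₁₃, (R−Rᵀ)₂₁) / (2 sinθ) = (+0.307424, +0.187554, -0.932906)
rvec = θ·k = (+0.065745, +0.040110, -0.199511)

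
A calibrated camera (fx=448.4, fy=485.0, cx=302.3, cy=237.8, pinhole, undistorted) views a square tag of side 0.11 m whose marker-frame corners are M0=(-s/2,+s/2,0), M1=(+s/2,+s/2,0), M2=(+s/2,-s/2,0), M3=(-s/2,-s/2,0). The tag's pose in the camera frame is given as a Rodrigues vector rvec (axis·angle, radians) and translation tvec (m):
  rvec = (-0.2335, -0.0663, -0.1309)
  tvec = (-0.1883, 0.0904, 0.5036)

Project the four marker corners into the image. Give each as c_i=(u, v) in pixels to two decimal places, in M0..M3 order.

Intrinsics K: fx=448.4, fy=485.0, cx=302.3, cy=237.8
Marker side s = 0.11 m; corners in marker frame (Z=0):
  M0 = (-0.0550, +0.0550, 0)
  M1 = (+0.0550, +0.0550, 0)
  M2 = (+0.0550, -0.0550, 0)
  M3 = (-0.0550, -0.0550, 0)
rvec = (-0.2335, -0.0663, -0.1309), |rvec| = θ = 0.27578 rad = 15.801°
Rodrigues: sinθ=0.27229, 1−cosθ=0.03779; R = I + sinθ·[k]× + (1−cosθ)·[k]×²:
    [+0.98930 +0.13694 -0.05028]
    [-0.12156 +0.96440 +0.23486]
    [+0.08065 -0.22624 +0.97073]
t = (-0.1883, 0.0904, 0.5036) m
M0: Pc = R·M0+t = (-0.23518, +0.15013, +0.48672); u = 448.4·(-0.23518)/0.48672 + 302.3 = 85.6365, v = 485.0·(+0.15013)/0.48672 + 237.8 = 387.3966
M1: Pc = R·M1+t = (-0.12636, +0.13676, +0.49559); u = 448.4·(-0.12636)/0.49559 + 302.3 = 187.9755, v = 485.0·(+0.13676)/0.49559 + 237.8 = 371.6334
M2: Pc = R·M2+t = (-0.14142, +0.03067, +0.52048); u = 448.4·(-0.14142)/0.52048 + 302.3 = 180.4647, v = 485.0·(+0.03067)/0.52048 + 237.8 = 266.3817
M3: Pc = R·M3+t = (-0.25024, +0.04404, +0.51161); u = 448.4·(-0.25024)/0.51161 + 302.3 = 82.9735, v = 485.0·(+0.04404)/0.51161 + 237.8 = 279.5531

c0=(85.64, 387.40) c1=(187.98, 371.63) c2=(180.46, 266.38) c3=(82.97, 279.55)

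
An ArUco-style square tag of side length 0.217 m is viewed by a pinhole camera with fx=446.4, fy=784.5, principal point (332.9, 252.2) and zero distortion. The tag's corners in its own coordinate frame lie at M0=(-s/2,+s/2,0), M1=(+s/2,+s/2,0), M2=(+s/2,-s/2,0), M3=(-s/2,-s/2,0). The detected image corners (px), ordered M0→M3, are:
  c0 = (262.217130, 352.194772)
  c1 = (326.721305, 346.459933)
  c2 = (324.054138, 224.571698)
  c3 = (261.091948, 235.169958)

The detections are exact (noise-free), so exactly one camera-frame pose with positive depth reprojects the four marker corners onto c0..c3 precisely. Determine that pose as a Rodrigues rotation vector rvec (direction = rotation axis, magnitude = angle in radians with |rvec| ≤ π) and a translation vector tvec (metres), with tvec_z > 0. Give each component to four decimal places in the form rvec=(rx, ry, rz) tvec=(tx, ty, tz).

rvec=(-0.1437, 0.2859, -0.0622) tvec=(-0.1273, 0.0665, 1.4186)

Intrinsics K: fx=446.4, fy=784.5, cx=332.9, cy=252.2
Marker side s = 0.217 m; corners in marker frame (Z=0):
  M0 = (-0.1085, +0.1085, 0)
  M1 = (+0.1085, +0.1085, 0)
  M2 = (+0.1085, -0.1085, 0)
  M3 = (-0.1085, -0.1085, 0)
Detected image corners:
  c0 = (262.217130, 352.194772) px
  c1 = (326.721305, 346.459933) px
  c2 = (324.054138, 224.571698) px
  c3 = (261.091948, 235.169958) px
Planar DLT: solve 8×8 A·h = b for H (H[2,2]=1):
  H  [+236.47002 -22.36156 +292.83658]
  H  [-94.18873 +519.64397 +289.00044]
  H  [-0.19484 -0.10570 +1.00000]
B = K⁻¹H; ‖b₁‖=0.704930, ‖b₂‖=0.704930; λ = 2/(‖b₁‖+‖b₂‖) = 1.418580, sign → tz>0 ⇒ λ=+1.418580
r₁ = λ·B[:,0] = (+0.95758,-0.08146,-0.27640); r₂ = λ·B[:,1] = (+0.04076,+0.98785,-0.14994)
r₃ = r₁×r₂ = (+0.28526,+0.13232,+0.94927); SVD([r₁ r₂ r₃]) → R = UVᵀ:
  R  [+0.95758 +0.04076 +0.28526]
  R  [-0.08146 +0.98785 +0.13232]
  R  [-0.27640 -0.14994 +0.94927]
t = (-0.12731, +0.06654, +1.41858) m
tr R = 2.894712; θ = arccos((tr R − 1)/2) = 0.325922 rad = 18.674°
axis k = ((R−Rᵀ)₃₂, (R−Rᵀ)₁₃, (R−Rᵀ)₂₁) / (2 sinθ) = (-0.440776, +0.877092, -0.190856)
rvec = θ·k = (-0.143658, +0.285863, -0.062204)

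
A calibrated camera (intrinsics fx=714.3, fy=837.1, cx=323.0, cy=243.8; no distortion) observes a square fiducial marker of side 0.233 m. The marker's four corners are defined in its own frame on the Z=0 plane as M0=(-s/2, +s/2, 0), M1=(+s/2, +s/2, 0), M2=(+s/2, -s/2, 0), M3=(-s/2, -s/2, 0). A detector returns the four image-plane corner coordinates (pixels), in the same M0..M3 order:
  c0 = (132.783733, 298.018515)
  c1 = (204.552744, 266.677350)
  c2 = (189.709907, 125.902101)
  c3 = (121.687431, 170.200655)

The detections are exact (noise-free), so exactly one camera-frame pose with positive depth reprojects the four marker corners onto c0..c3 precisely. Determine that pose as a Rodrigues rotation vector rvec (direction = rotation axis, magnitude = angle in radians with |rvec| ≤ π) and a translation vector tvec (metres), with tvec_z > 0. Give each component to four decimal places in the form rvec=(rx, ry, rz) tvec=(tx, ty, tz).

rvec=(-0.1404, 0.7194, -0.2232) tvec=(-0.3185, -0.0480, 1.3977)

Intrinsics K: fx=714.3, fy=837.1, cx=323.0, cy=243.8
Marker side s = 0.233 m; corners in marker frame (Z=0):
  M0 = (-0.1165, +0.1165, 0)
  M1 = (+0.1165, +0.1165, 0)
  M2 = (+0.1165, -0.1165, 0)
  M3 = (-0.1165, -0.1165, 0)
Detected image corners:
  c0 = (132.783733, 298.018515) px
  c1 = (204.552744, 266.677350) px
  c2 = (189.709907, 125.902101) px
  c3 = (121.687431, 170.200655) px
Planar DLT: solve 8×8 A·h = b for H (H[2,2]=1):
  H  [+226.03627 +31.62246 +160.22056]
  H  [-260.72522 +543.57177 +215.06320]
  H  [-0.45510 -0.14560 +1.00000]
B = K⁻¹H; ‖b₁‖=0.715440, ‖b₂‖=0.715440; λ = 2/(‖b₁‖+‖b₂‖) = 1.397742, sign → tz>0 ⇒ λ=+1.397742
r₁ = λ·B[:,0] = (+0.72995,-0.25008,-0.63611); r₂ = λ·B[:,1] = (+0.15391,+0.96690,-0.20352)
r₃ = r₁×r₂ = (+0.66595,+0.05066,+0.74428); SVD([r₁ r₂ r₃]) → R = UVᵀ:
  R  [+0.72995 +0.15391 +0.66595]
  R  [-0.25008 +0.96690 +0.05066]
  R  [-0.63611 -0.20352 +0.74428]
t = (-0.31853, -0.04798, +1.39774) m
tr R = 2.441125; θ = arccos((tr R − 1)/2) = 0.766183 rad = 43.899°
axis k = ((R−Rᵀ)₃₂, (R−Rᵀ)₁₃, (R−Rᵀ)₂₁) / (2 sinθ) = (-0.183283, +0.938905, -0.291315)
rvec = θ·k = (-0.140429, +0.719373, -0.223201)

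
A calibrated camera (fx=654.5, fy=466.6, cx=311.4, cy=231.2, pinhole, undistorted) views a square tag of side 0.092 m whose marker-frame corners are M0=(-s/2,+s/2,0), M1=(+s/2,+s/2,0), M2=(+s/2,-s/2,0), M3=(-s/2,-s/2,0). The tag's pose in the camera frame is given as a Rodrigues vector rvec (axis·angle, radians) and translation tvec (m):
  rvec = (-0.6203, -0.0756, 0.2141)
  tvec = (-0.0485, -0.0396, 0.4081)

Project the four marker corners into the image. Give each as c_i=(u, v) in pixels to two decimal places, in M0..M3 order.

Intrinsics K: fx=654.5, fy=466.6, cx=311.4, cy=231.2
Marker side s = 0.092 m; corners in marker frame (Z=0):
  M0 = (-0.0460, +0.0460, 0)
  M1 = (+0.0460, +0.0460, 0)
  M2 = (+0.0460, -0.0460, 0)
  M3 = (-0.0460, -0.0460, 0)
rvec = (-0.6203, -0.0756, 0.2141), |rvec| = θ = 0.66055 rad = 37.847°
Rodrigues: sinθ=0.61355, 1−cosθ=0.21035; R = I + sinθ·[k]× + (1−cosθ)·[k]×²:
    [+0.97515 -0.17626 -0.13424]
    [+0.22147 +0.79241 +0.56836]
    [+0.00620 -0.58397 +0.81175]
t = (-0.0485, -0.0396, 0.4081) m
M0: Pc = R·M0+t = (-0.10146, -0.01334, +0.38095); u = 654.5·(-0.10146)/0.38095 + 311.4 = 137.0773, v = 466.6·(-0.01334)/0.38095 + 231.2 = 214.8646
M1: Pc = R·M1+t = (-0.01175, +0.00704, +0.38152); u = 654.5·(-0.01175)/0.38152 + 311.4 = 291.2409, v = 466.6·(+0.00704)/0.38152 + 231.2 = 239.8082
M2: Pc = R·M2+t = (+0.00446, -0.06586, +0.43525); u = 654.5·(+0.00446)/0.43525 + 311.4 = 318.1137, v = 466.6·(-0.06586)/0.43525 + 231.2 = 160.5926
M3: Pc = R·M3+t = (-0.08525, -0.08624, +0.43468); u = 654.5·(-0.08525)/0.43468 + 311.4 = 183.0397, v = 466.6·(-0.08624)/0.43468 + 231.2 = 138.6280

c0=(137.08, 214.86) c1=(291.24, 239.81) c2=(318.11, 160.59) c3=(183.04, 138.63)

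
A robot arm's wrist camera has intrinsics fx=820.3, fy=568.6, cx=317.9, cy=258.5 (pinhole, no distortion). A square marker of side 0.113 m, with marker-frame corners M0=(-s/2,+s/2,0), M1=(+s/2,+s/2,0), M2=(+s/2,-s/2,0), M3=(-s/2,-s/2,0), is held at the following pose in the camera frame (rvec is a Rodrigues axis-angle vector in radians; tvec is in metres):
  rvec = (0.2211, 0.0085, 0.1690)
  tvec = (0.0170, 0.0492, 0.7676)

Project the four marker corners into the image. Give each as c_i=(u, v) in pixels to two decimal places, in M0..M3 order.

c0=(267.31, 327.11) c1=(384.45, 340.82) c2=(406.97, 261.77) c3=(286.03, 247.50)

Intrinsics K: fx=820.3, fy=568.6, cx=317.9, cy=258.5
Marker side s = 0.113 m; corners in marker frame (Z=0):
  M0 = (-0.0565, +0.0565, 0)
  M1 = (+0.0565, +0.0565, 0)
  M2 = (+0.0565, -0.0565, 0)
  M3 = (-0.0565, -0.0565, 0)
rvec = (0.2211, 0.0085, 0.1690), |rvec| = θ = 0.27842 rad = 15.952°
Rodrigues: sinθ=0.27484, 1−cosθ=0.03851; R = I + sinθ·[k]× + (1−cosθ)·[k]×²:
    [+0.98578 -0.16589 +0.02695]
    [+0.16776 +0.96153 -0.21754]
    [+0.01017 +0.21897 +0.97568]
t = (0.0170, 0.0492, 0.7676) m
M0: Pc = R·M0+t = (-0.04807, +0.09405, +0.77940); u = 820.3·(-0.04807)/0.77940 + 317.9 = 267.3081, v = 568.6·(+0.09405)/0.77940 + 258.5 = 327.1115
M1: Pc = R·M1+t = (+0.06332, +0.11300, +0.78055); u = 820.3·(+0.06332)/0.78055 + 317.9 = 384.4486, v = 568.6·(+0.11300)/0.78055 + 258.5 = 340.8198
M2: Pc = R·M2+t = (+0.08207, +0.00435, +0.75580); u = 820.3·(+0.08207)/0.75580 + 317.9 = 406.9726, v = 568.6·(+0.00435)/0.75580 + 258.5 = 261.7742
M3: Pc = R·M3+t = (-0.02932, -0.01460, +0.75465); u = 820.3·(-0.02932)/0.75465 + 317.9 = 286.0257, v = 568.6·(-0.01460)/0.75465 + 258.5 = 247.4960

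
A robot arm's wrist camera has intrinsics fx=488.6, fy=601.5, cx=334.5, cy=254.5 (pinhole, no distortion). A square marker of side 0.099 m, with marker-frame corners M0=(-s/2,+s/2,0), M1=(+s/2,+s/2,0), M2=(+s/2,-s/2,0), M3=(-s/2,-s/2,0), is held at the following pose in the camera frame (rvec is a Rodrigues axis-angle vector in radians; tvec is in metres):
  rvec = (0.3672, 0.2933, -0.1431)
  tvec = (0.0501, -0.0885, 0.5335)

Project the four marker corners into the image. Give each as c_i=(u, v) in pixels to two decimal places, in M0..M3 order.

c0=(345.39, 213.44) c1=(431.75, 201.68) c2=(419.79, 88.59) c3=(328.78, 107.55)

Intrinsics K: fx=488.6, fy=601.5, cx=334.5, cy=254.5
Marker side s = 0.099 m; corners in marker frame (Z=0):
  M0 = (-0.0495, +0.0495, 0)
  M1 = (+0.0495, +0.0495, 0)
  M2 = (+0.0495, -0.0495, 0)
  M3 = (-0.0495, -0.0495, 0)
rvec = (0.3672, 0.2933, -0.1431), |rvec| = θ = 0.49126 rad = 28.147°
Rodrigues: sinθ=0.47174, 1−cosθ=0.11826; R = I + sinθ·[k]× + (1−cosθ)·[k]×²:
    [+0.94781 +0.19019 +0.25590]
    [-0.08464 +0.92389 -0.37317]
    [-0.30739 +0.33204 +0.89177]
t = (0.0501, -0.0885, 0.5335) m
M0: Pc = R·M0+t = (+0.01260, -0.03858, +0.56515); u = 488.6·(+0.01260)/0.56515 + 334.5 = 345.3913, v = 601.5·(-0.03858)/0.56515 + 254.5 = 213.4411
M1: Pc = R·M1+t = (+0.10643, -0.04696, +0.53472); u = 488.6·(+0.10643)/0.53472 + 334.5 = 431.7512, v = 601.5·(-0.04696)/0.53472 + 254.5 = 201.6788
M2: Pc = R·M2+t = (+0.08760, -0.13842, +0.50185); u = 488.6·(+0.08760)/0.50185 + 334.5 = 419.7897, v = 601.5·(-0.13842)/0.50185 + 254.5 = 88.5913
M3: Pc = R·M3+t = (-0.00623, -0.13004, +0.53228); u = 488.6·(-0.00623)/0.53228 + 334.5 = 328.7803, v = 601.5·(-0.13004)/0.53228 + 254.5 = 107.5455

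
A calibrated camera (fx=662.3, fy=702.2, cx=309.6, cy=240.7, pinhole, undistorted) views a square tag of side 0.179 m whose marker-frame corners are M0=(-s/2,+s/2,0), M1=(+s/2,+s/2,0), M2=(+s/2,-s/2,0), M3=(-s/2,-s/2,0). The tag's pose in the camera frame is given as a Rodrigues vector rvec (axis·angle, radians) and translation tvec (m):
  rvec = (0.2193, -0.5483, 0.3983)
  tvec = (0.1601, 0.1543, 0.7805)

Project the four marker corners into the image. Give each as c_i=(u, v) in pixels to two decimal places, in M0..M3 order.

c0=(356.50, 437.39) c1=(461.39, 460.67) c2=(525.71, 327.31) c3=(426.99, 285.48)

Intrinsics K: fx=662.3, fy=702.2, cx=309.6, cy=240.7
Marker side s = 0.179 m; corners in marker frame (Z=0):
  M0 = (-0.0895, +0.0895, 0)
  M1 = (+0.0895, +0.0895, 0)
  M2 = (+0.0895, -0.0895, 0)
  M3 = (-0.0895, -0.0895, 0)
rvec = (0.2193, -0.5483, 0.3983), |rvec| = θ = 0.71230 rad = 40.812°
Rodrigues: sinθ=0.65357, 1−cosθ=0.24314; R = I + sinθ·[k]× + (1−cosθ)·[k]×²:
    [+0.77991 -0.42309 -0.46124]
    [+0.30784 +0.90093 -0.30588]
    [+0.54496 +0.09657 +0.83289]
t = (0.1601, 0.1543, 0.7805) m
M0: Pc = R·M0+t = (+0.05243, +0.20738, +0.74037); u = 662.3·(+0.05243)/0.74037 + 309.6 = 356.5033, v = 702.2·(+0.20738)/0.74037 + 240.7 = 437.3900
M1: Pc = R·M1+t = (+0.19204, +0.26249, +0.83792); u = 662.3·(+0.19204)/0.83792 + 309.6 = 461.3876, v = 702.2·(+0.26249)/0.83792 + 240.7 = 460.6707
M2: Pc = R·M2+t = (+0.26777, +0.10122, +0.82063); u = 662.3·(+0.26777)/0.82063 + 309.6 = 525.7053, v = 702.2·(+0.10122)/0.82063 + 240.7 = 327.3111
M3: Pc = R·M3+t = (+0.12816, +0.04611, +0.72308); u = 662.3·(+0.12816)/0.72308 + 309.6 = 426.9906, v = 702.2·(+0.04611)/0.72308 + 240.7 = 285.4831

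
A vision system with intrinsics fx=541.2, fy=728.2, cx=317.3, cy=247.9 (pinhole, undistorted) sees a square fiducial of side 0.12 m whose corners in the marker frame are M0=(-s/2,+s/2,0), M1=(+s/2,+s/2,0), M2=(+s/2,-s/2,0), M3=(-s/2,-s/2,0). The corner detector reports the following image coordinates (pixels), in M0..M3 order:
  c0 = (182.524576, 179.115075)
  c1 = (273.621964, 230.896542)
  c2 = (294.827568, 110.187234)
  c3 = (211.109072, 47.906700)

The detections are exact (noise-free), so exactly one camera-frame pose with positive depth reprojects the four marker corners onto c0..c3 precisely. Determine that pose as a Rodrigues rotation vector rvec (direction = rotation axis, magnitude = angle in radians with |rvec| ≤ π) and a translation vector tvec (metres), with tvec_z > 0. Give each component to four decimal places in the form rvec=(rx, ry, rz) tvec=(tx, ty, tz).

rvec=(-0.2094, -0.6468, 0.2881) tvec=(-0.0855, -0.0910, 0.6249)

Intrinsics K: fx=541.2, fy=728.2, cx=317.3, cy=247.9
Marker side s = 0.12 m; corners in marker frame (Z=0):
  M0 = (-0.0600, +0.0600, 0)
  M1 = (+0.0600, +0.0600, 0)
  M2 = (+0.0600, -0.0600, 0)
  M3 = (-0.0600, -0.0600, 0)
Detected image corners:
  c0 = (182.524576, 179.115075) px
  c1 = (273.621964, 230.896542) px
  c2 = (294.827568, 110.187234) px
  c3 = (211.109072, 47.906700) px
Planar DLT: solve 8×8 A·h = b for H (H[2,2]=1):
  H  [+943.41816 -313.53193 +243.20852]
  H  [+603.88934 +983.68828 +141.86929]
  H  [+0.89741 -0.44790 +1.00000]
B = K⁻¹H; ‖b₁‖=1.600287, ‖b₂‖=1.600287; λ = 2/(‖b₁‖+‖b₂‖) = 0.624888, sign → tz>0 ⇒ λ=+0.624888
r₁ = λ·B[:,0] = (+0.76052,+0.32731,+0.56078); r₂ = λ·B[:,1] = (-0.19792,+0.93941,-0.27989)
r₃ = r₁×r₂ = (-0.61841,+0.10187,+0.77923); SVD([r₁ r₂ r₃]) → R = UVᵀ:
  R  [+0.76052 -0.19792 -0.61841]
  R  [+0.32731 +0.93941 +0.10187]
  R  [+0.56078 -0.27989 +0.77923]
t = (-0.08555, -0.09099, +0.62489) m
tr R = 2.479159; θ = arccos((tr R − 1)/2) = 0.738351 rad = 42.304°
axis k = ((R−Rᵀ)₃₂, (R−Rᵀ)₁₃, (R−Rᵀ)₂₁) / (2 sinθ) = (-0.283593, -0.875979, +0.390175)
rvec = θ·k = (-0.209391, -0.646779, +0.288086)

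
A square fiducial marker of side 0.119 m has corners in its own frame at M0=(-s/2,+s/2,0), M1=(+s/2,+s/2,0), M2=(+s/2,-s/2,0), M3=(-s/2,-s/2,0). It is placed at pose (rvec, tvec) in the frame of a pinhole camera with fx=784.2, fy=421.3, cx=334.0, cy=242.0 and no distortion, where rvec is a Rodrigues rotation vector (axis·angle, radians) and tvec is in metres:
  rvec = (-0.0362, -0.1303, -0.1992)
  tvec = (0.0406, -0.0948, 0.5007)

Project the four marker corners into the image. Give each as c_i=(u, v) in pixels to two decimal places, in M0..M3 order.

Intrinsics K: fx=784.2, fy=421.3, cx=334.0, cy=242.0
Marker side s = 0.119 m; corners in marker frame (Z=0):
  M0 = (-0.0595, +0.0595, 0)
  M1 = (+0.0595, +0.0595, 0)
  M2 = (+0.0595, -0.0595, 0)
  M3 = (-0.0595, -0.0595, 0)
rvec = (-0.0362, -0.1303, -0.1992), |rvec| = θ = 0.24077 rad = 13.795°
Rodrigues: sinθ=0.23845, 1−cosθ=0.02884; R = I + sinθ·[k]× + (1−cosθ)·[k]×²:
    [+0.97181 +0.19963 -0.12546]
    [-0.19493 +0.97960 +0.04877]
    [+0.13263 -0.02294 +0.99090]
t = (0.0406, -0.0948, 0.5007) m
M0: Pc = R·M0+t = (-0.00534, -0.02492, +0.49144); u = 784.2·(-0.00534)/0.49144 + 334.0 = 325.4715, v = 421.3·(-0.02492)/0.49144 + 242.0 = 220.6411
M1: Pc = R·M1+t = (+0.11030, -0.04811, +0.50723); u = 784.2·(+0.11030)/0.50723 + 334.0 = 504.5303, v = 421.3·(-0.04811)/0.50723 + 242.0 = 202.0383
M2: Pc = R·M2+t = (+0.08654, -0.16468, +0.50996); u = 784.2·(+0.08654)/0.50996 + 334.0 = 467.0865, v = 421.3·(-0.16468)/0.50996 + 242.0 = 105.9457
M3: Pc = R·M3+t = (-0.02910, -0.14149, +0.49417); u = 784.2·(-0.02910)/0.49417 + 334.0 = 287.8208, v = 421.3·(-0.14149)/0.49417 + 242.0 = 121.3766

c0=(325.47, 220.64) c1=(504.53, 202.04) c2=(467.09, 105.95) c3=(287.82, 121.38)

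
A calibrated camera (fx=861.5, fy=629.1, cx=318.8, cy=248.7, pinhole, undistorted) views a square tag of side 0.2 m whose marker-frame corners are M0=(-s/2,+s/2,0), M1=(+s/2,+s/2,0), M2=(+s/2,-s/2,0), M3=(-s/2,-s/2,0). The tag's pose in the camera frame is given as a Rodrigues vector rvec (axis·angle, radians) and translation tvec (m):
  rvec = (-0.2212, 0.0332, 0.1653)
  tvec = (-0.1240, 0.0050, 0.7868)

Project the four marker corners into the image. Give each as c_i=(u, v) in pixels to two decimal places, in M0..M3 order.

Intrinsics K: fx=861.5, fy=629.1, cx=318.8, cy=248.7
Marker side s = 0.2 m; corners in marker frame (Z=0):
  M0 = (-0.1000, +0.1000, 0)
  M1 = (+0.1000, +0.1000, 0)
  M2 = (+0.1000, -0.1000, 0)
  M3 = (-0.1000, -0.1000, 0)
rvec = (-0.2212, 0.0332, 0.1653), |rvec| = θ = 0.27813 rad = 15.936°
Rodrigues: sinθ=0.27456, 1−cosθ=0.03843; R = I + sinθ·[k]× + (1−cosθ)·[k]×²:
    [+0.98588 -0.16683 +0.01461]
    [+0.15953 +0.96212 +0.22109]
    [-0.05094 -0.21563 +0.97515]
t = (-0.1240, 0.0050, 0.7868) m
M0: Pc = R·M0+t = (-0.23927, +0.08526, +0.77033); u = 861.5·(-0.23927)/0.77033 + 318.8 = 51.2117, v = 629.1·(+0.08526)/0.77033 + 248.7 = 318.3278
M1: Pc = R·M1+t = (-0.04209, +0.11716, +0.76014); u = 861.5·(-0.04209)/0.76014 + 318.8 = 271.0924, v = 629.1·(+0.11716)/0.76014 + 248.7 = 345.6664
M2: Pc = R·M2+t = (-0.00873, -0.07526, +0.80327); u = 861.5·(-0.00873)/0.80327 + 318.8 = 309.4375, v = 629.1·(-0.07526)/0.80327 + 248.7 = 189.7591
M3: Pc = R·M3+t = (-0.20591, -0.10716, +0.81346); u = 861.5·(-0.20591)/0.81346 + 318.8 = 100.7339, v = 629.1·(-0.10716)/0.81346 + 248.7 = 165.8225

c0=(51.21, 318.33) c1=(271.09, 345.67) c2=(309.44, 189.76) c3=(100.73, 165.82)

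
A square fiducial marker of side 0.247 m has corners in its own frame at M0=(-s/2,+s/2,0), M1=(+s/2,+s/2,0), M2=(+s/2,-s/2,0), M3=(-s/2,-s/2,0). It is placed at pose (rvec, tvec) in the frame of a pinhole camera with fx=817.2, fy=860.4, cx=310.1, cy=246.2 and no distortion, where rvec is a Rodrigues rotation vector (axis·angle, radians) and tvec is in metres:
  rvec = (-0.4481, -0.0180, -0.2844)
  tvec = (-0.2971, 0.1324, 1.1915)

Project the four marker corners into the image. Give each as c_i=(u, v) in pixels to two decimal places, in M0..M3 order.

c0=(33.86, 453.39) c1=(207.30, 400.41) c2=(171.61, 241.31) c3=(12.34, 287.26)

Intrinsics K: fx=817.2, fy=860.4, cx=310.1, cy=246.2
Marker side s = 0.247 m; corners in marker frame (Z=0):
  M0 = (-0.1235, +0.1235, 0)
  M1 = (+0.1235, +0.1235, 0)
  M2 = (+0.1235, -0.1235, 0)
  M3 = (-0.1235, -0.1235, 0)
rvec = (-0.4481, -0.0180, -0.2844), |rvec| = θ = 0.53104 rad = 30.426°
Rodrigues: sinθ=0.50643, 1−cosθ=0.13772; R = I + sinθ·[k]× + (1−cosθ)·[k]×²:
    [+0.96034 +0.27516 +0.04507]
    [-0.26728 +0.86244 +0.42983]
    [+0.07940 -0.42483 +0.90178]
t = (-0.2971, 0.1324, 1.1915) m
M0: Pc = R·M0+t = (-0.38172, +0.27192, +1.12923); u = 817.2·(-0.38172)/1.12923 + 310.1 = 33.8565, v = 860.4·(+0.27192)/1.12923 + 246.2 = 453.3865
M1: Pc = R·M1+t = (-0.14452, +0.20590, +1.14884); u = 817.2·(-0.14452)/1.14884 + 310.1 = 207.3022, v = 860.4·(+0.20590)/1.14884 + 246.2 = 400.4063
M2: Pc = R·M2+t = (-0.21248, -0.00712, +1.25377); u = 817.2·(-0.21248)/1.25377 + 310.1 = 171.6071, v = 860.4·(-0.00712)/1.25377 + 246.2 = 241.3135
M3: Pc = R·M3+t = (-0.44968, +0.05890, +1.23416); u = 817.2·(-0.44968)/1.23416 + 310.1 = 12.3414, v = 860.4·(+0.05890)/1.23416 + 246.2 = 287.2609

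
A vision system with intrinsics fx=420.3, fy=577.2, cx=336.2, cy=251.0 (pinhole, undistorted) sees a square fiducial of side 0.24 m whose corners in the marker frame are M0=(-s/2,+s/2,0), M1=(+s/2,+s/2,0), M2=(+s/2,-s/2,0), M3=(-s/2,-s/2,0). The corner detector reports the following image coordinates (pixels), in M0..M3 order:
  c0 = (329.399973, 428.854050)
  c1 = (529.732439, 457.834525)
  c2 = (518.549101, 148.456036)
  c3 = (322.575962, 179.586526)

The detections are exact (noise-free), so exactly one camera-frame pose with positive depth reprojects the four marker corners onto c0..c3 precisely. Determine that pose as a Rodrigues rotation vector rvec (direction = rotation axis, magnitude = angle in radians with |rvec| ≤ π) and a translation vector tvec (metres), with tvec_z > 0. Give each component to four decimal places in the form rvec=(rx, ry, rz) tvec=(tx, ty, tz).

Intrinsics K: fx=420.3, fy=577.2, cx=336.2, cy=251.0
Marker side s = 0.24 m; corners in marker frame (Z=0):
  M0 = (-0.1200, +0.1200, 0)
  M1 = (+0.1200, +0.1200, 0)
  M2 = (+0.1200, -0.1200, 0)
  M3 = (-0.1200, -0.1200, 0)
Detected image corners:
  c0 = (329.399973, 428.854050) px
  c1 = (529.732439, 457.834525) px
  c2 = (518.549101, 148.456036) px
  c3 = (322.575962, 179.586526) px
Planar DLT: solve 8×8 A·h = b for H (H[2,2]=1):
  H  [+444.35270 +14.89622 +414.37380]
  H  [-277.60902 +1134.90624 +302.88735]
  H  [-0.89687 -0.05091 +1.00000]
B = K⁻¹H; ‖b₁‖=1.990477, ‖b₂‖=1.990477; λ = 2/(‖b₁‖+‖b₂‖) = 0.502392, sign → tz>0 ⇒ λ=+0.502392
r₁ = λ·B[:,0] = (+0.89157,-0.04569,-0.45058); r₂ = λ·B[:,1] = (+0.03827,+0.99894,-0.02558)
r₃ = r₁×r₂ = (+0.45127,+0.00556,+0.89237); SVD([r₁ r₂ r₃]) → R = UVᵀ:
  R  [+0.89157 +0.03827 +0.45127]
  R  [-0.04569 +0.99894 +0.00556]
  R  [-0.45058 -0.02558 +0.89237]
t = (+0.09344, +0.04516, +0.50239) m
tr R = 2.782874; θ = arccos((tr R − 1)/2) = 0.470290 rad = 26.946°
axis k = ((R−Rᵀ)₃₂, (R−Rᵀ)₁₃, (R−Rᵀ)₂₁) / (2 sinθ) = (-0.034362, +0.995107, -0.092638)
rvec = θ·k = (-0.016160, +0.467988, -0.043567)

rvec=(-0.0162, 0.4680, -0.0436) tvec=(0.0934, 0.0452, 0.5024)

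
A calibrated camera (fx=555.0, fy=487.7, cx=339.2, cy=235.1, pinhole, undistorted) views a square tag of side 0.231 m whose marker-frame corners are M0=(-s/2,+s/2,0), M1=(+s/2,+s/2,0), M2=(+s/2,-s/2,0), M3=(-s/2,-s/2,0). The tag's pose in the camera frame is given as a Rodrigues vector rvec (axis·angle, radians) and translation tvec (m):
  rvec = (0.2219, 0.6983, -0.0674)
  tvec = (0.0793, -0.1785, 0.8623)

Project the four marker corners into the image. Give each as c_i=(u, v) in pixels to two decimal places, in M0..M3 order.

c0=(343.04, 200.76) c1=(464.99, 196.19) c2=(449.16, 51.00) c3=(324.24, 79.36)

Intrinsics K: fx=555.0, fy=487.7, cx=339.2, cy=235.1
Marker side s = 0.231 m; corners in marker frame (Z=0):
  M0 = (-0.1155, +0.1155, 0)
  M1 = (+0.1155, +0.1155, 0)
  M2 = (+0.1155, -0.1155, 0)
  M3 = (-0.1155, -0.1155, 0)
rvec = (0.2219, 0.6983, -0.0674), |rvec| = θ = 0.73580 rad = 42.158°
Rodrigues: sinθ=0.67118, 1−cosθ=0.25871; R = I + sinθ·[k]× + (1−cosθ)·[k]×²:
    [+0.76482 +0.13552 +0.62983]
    [+0.01256 +0.97430 -0.22490]
    [-0.64412 +0.17992 +0.74346]
t = (0.0793, -0.1785, 0.8623) m
M0: Pc = R·M0+t = (+0.00662, -0.06742, +0.95748); u = 555.0·(+0.00662)/0.95748 + 339.2 = 343.0351, v = 487.7·(-0.06742)/0.95748 + 235.1 = 200.7593
M1: Pc = R·M1+t = (+0.18329, -0.06452, +0.80869); u = 555.0·(+0.18329)/0.80869 + 339.2 = 464.9917, v = 487.7·(-0.06452)/0.80869 + 235.1 = 196.1910
M2: Pc = R·M2+t = (+0.15198, -0.28958, +0.76712); u = 555.0·(+0.15198)/0.76712 + 339.2 = 449.1576, v = 487.7·(-0.28958)/0.76712 + 235.1 = 50.9985
M3: Pc = R·M3+t = (-0.02469, -0.29248, +0.91591); u = 555.0·(-0.02469)/0.91591 + 339.2 = 324.2391, v = 487.7·(-0.29248)/0.91591 + 235.1 = 79.3608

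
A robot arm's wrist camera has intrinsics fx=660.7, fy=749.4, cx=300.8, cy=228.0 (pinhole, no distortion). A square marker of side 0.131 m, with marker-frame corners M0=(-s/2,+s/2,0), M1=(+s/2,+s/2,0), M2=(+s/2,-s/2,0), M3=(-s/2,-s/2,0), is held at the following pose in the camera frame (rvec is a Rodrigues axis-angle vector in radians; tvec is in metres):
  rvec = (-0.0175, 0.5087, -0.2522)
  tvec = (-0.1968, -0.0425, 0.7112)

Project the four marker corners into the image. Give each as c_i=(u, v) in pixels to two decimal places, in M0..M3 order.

Intrinsics K: fx=660.7, fy=749.4, cx=300.8, cy=228.0
Marker side s = 0.131 m; corners in marker frame (Z=0):
  M0 = (-0.0655, +0.0655, 0)
  M1 = (+0.0655, +0.0655, 0)
  M2 = (+0.0655, -0.0655, 0)
  M3 = (-0.0655, -0.0655, 0)
rvec = (-0.0175, 0.5087, -0.2522), |rvec| = θ = 0.56806 rad = 32.547°
Rodrigues: sinθ=0.53799, 1−cosθ=0.15705; R = I + sinθ·[k]× + (1−cosθ)·[k]×²:
    [+0.84310 +0.23452 +0.48393]
    [-0.24319 +0.96889 -0.04587]
    [-0.47963 -0.07901 +0.87391]
t = (-0.1968, -0.0425, 0.7112) m
M0: Pc = R·M0+t = (-0.23666, +0.03689, +0.73744); u = 660.7·(-0.23666)/0.73744 + 300.8 = 88.7660, v = 749.4·(+0.03689)/0.73744 + 228.0 = 265.4896
M1: Pc = R·M1+t = (-0.12622, +0.00503, +0.67461); u = 660.7·(-0.12622)/0.67461 + 300.8 = 177.1863, v = 749.4·(+0.00503)/0.67461 + 228.0 = 233.5920
M2: Pc = R·M2+t = (-0.15694, -0.12189, +0.68496); u = 660.7·(-0.15694)/0.68496 + 300.8 = 149.4202, v = 749.4·(-0.12189)/0.68496 + 228.0 = 94.6413
M3: Pc = R·M3+t = (-0.26738, -0.09003, +0.74779); u = 660.7·(-0.26738)/0.74779 + 300.8 = 64.5568, v = 749.4·(-0.09003)/0.74779 + 228.0 = 137.7724

c0=(88.77, 265.49) c1=(177.19, 233.59) c2=(149.42, 94.64) c3=(64.56, 137.77)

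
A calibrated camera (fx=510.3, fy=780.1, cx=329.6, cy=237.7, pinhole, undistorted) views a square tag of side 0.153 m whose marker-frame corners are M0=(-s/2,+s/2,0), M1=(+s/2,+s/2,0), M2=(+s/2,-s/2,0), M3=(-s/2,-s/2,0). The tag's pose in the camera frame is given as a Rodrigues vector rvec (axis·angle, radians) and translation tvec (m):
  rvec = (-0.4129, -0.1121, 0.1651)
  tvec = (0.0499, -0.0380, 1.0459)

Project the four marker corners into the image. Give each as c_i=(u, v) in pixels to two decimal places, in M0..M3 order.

c0=(311.62, 250.95) c1=(386.83, 272.10) c2=(393.39, 170.60) c3=(322.62, 149.60)

Intrinsics K: fx=510.3, fy=780.1, cx=329.6, cy=237.7
Marker side s = 0.153 m; corners in marker frame (Z=0):
  M0 = (-0.0765, +0.0765, 0)
  M1 = (+0.0765, +0.0765, 0)
  M2 = (+0.0765, -0.0765, 0)
  M3 = (-0.0765, -0.0765, 0)
rvec = (-0.4129, -0.1121, 0.1651), |rvec| = θ = 0.45860 rad = 26.276°
Rodrigues: sinθ=0.44269, 1−cosθ=0.10333; R = I + sinθ·[k]× + (1−cosθ)·[k]×²:
    [+0.98043 -0.13663 -0.14170]
    [+0.18211 +0.90285 +0.38949]
    [+0.07472 -0.40767 +0.91007]
t = (0.0499, -0.0380, 1.0459) m
M0: Pc = R·M0+t = (-0.03556, +0.01714, +1.00900); u = 510.3·(-0.03556)/1.00900 + 329.6 = 311.6177, v = 780.1·(+0.01714)/1.00900 + 237.7 = 250.9488
M1: Pc = R·M1+t = (+0.11445, +0.04500, +1.02043); u = 510.3·(+0.11445)/1.02043 + 329.6 = 386.8350, v = 780.1·(+0.04500)/1.02043 + 237.7 = 272.1014
M2: Pc = R·M2+t = (+0.13536, -0.09314, +1.08280); u = 510.3·(+0.13536)/1.08280 + 329.6 = 393.3900, v = 780.1·(-0.09314)/1.08280 + 237.7 = 170.6005
M3: Pc = R·M3+t = (-0.01465, -0.12100, +1.07137); u = 510.3·(-0.01465)/1.07137 + 329.6 = 322.6217, v = 780.1·(-0.12100)/1.07137 + 237.7 = 149.5962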